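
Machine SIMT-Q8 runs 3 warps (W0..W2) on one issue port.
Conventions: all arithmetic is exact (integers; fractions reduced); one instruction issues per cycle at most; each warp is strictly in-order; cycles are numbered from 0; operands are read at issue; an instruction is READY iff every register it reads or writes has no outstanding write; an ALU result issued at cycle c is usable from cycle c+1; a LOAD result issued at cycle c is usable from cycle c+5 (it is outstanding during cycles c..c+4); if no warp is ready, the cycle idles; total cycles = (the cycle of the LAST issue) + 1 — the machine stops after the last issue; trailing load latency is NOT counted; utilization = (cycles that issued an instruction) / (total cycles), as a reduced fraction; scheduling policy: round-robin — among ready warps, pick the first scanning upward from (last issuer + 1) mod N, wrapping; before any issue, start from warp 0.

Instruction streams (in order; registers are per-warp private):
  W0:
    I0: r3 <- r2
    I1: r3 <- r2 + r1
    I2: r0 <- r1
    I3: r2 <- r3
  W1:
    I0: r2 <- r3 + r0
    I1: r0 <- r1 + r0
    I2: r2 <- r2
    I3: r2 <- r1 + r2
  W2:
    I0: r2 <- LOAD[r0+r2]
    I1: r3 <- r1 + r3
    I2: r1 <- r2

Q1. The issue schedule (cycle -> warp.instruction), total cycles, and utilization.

cycle 0: W0.I0
cycle 1: W1.I0
cycle 2: W2.I0
cycle 3: W0.I1
cycle 4: W1.I1
cycle 5: W2.I1
cycle 6: W0.I2
cycle 7: W1.I2
cycle 8: W2.I2
cycle 9: W0.I3
cycle 10: W1.I3

Answer: 11 cycles, utilization 1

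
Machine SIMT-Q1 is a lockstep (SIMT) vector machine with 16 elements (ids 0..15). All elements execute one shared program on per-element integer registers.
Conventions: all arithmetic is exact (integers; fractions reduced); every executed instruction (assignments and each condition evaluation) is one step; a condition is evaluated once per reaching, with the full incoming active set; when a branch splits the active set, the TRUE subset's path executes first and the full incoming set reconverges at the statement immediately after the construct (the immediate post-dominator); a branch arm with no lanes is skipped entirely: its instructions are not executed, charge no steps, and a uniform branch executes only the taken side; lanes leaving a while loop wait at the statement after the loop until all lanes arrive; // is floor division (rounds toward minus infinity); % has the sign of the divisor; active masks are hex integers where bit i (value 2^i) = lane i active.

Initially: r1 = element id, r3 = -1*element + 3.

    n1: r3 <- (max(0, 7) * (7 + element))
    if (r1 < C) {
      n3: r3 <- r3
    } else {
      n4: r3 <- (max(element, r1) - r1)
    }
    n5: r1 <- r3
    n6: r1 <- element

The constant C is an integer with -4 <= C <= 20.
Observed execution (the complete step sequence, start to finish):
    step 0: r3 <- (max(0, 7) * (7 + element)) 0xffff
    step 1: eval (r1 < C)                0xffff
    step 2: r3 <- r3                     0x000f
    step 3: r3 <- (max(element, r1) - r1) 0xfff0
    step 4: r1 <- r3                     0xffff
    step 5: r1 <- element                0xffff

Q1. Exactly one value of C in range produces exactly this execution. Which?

Answer: C = 4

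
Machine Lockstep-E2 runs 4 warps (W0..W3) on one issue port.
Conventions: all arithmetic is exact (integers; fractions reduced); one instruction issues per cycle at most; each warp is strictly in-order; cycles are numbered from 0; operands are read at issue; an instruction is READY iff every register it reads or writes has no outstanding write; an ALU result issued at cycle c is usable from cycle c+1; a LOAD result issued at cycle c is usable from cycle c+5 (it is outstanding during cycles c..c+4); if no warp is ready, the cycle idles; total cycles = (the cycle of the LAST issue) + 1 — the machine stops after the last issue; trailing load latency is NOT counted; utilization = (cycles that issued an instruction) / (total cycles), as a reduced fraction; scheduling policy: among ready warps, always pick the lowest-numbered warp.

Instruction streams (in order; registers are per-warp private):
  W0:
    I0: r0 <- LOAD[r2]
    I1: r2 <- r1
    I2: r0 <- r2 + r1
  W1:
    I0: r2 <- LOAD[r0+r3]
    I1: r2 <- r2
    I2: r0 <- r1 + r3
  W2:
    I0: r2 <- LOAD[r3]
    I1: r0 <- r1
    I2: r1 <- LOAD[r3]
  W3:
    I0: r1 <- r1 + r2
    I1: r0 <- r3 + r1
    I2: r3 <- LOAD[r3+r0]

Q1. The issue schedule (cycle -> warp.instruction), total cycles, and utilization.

cycle 0: W0.I0
cycle 1: W0.I1
cycle 2: W1.I0
cycle 3: W2.I0
cycle 4: W2.I1
cycle 5: W0.I2
cycle 6: W2.I2
cycle 7: W1.I1
cycle 8: W1.I2
cycle 9: W3.I0
cycle 10: W3.I1
cycle 11: W3.I2

Answer: 12 cycles, utilization 1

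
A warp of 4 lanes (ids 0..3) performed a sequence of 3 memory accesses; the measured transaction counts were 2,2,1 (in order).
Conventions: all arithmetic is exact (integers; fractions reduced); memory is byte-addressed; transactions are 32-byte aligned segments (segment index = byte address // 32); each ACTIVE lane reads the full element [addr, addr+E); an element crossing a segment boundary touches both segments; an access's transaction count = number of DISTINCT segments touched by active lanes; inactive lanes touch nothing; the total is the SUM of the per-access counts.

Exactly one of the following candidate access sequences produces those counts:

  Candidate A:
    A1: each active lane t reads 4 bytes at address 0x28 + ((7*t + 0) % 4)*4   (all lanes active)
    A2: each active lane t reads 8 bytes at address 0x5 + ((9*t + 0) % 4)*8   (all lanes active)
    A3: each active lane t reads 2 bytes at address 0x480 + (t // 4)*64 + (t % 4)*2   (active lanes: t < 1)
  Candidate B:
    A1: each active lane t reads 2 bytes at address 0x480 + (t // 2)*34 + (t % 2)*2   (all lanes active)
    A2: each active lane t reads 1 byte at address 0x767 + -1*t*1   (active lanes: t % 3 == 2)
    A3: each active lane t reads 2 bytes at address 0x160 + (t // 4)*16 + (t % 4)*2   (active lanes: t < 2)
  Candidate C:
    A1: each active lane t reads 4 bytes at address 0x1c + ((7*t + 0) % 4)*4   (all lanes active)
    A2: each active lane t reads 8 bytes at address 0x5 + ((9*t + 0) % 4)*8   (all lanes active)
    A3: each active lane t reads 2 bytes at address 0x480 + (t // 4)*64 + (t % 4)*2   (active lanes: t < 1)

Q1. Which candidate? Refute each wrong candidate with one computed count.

A: A1 gives 1 transaction, not 2
B: A2 gives 1 transaction, not 2
C: all counts match (2,2,1)

Answer: C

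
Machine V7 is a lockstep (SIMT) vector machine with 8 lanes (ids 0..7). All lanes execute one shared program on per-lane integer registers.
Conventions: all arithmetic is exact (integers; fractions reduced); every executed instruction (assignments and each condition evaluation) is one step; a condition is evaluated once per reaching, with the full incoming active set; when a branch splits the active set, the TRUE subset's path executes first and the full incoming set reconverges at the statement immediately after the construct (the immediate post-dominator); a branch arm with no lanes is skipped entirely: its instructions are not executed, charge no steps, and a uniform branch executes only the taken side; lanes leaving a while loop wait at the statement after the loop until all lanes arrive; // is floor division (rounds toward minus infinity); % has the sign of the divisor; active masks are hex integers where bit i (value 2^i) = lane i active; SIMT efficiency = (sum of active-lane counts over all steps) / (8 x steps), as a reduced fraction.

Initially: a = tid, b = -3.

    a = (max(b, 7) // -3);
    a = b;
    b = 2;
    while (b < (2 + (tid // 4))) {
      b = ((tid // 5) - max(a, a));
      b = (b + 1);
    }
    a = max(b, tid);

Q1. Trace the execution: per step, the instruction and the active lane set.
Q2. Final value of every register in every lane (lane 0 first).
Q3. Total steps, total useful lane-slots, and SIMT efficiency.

step 0: a <- (max(b, 7) // -3)       0xff
step 1: a <- b                       0xff
step 2: b <- 2                       0xff
step 3: eval (b < (2 + (tid // 4)))  0xff
step 4: b <- ((tid // 5) - max(a, a)) 0xf0
step 5: b <- (b + 1)                 0xf0
step 6: eval (b < (2 + (tid // 4)))  0xf0
step 7: a <- max(b, tid)             0xff

Answer: 8 steps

a: 2,2,2,3,4,5,6,7
b: 2,2,2,2,4,5,5,5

steps = 8; useful = 52; efficiency = 52/64 = 13/16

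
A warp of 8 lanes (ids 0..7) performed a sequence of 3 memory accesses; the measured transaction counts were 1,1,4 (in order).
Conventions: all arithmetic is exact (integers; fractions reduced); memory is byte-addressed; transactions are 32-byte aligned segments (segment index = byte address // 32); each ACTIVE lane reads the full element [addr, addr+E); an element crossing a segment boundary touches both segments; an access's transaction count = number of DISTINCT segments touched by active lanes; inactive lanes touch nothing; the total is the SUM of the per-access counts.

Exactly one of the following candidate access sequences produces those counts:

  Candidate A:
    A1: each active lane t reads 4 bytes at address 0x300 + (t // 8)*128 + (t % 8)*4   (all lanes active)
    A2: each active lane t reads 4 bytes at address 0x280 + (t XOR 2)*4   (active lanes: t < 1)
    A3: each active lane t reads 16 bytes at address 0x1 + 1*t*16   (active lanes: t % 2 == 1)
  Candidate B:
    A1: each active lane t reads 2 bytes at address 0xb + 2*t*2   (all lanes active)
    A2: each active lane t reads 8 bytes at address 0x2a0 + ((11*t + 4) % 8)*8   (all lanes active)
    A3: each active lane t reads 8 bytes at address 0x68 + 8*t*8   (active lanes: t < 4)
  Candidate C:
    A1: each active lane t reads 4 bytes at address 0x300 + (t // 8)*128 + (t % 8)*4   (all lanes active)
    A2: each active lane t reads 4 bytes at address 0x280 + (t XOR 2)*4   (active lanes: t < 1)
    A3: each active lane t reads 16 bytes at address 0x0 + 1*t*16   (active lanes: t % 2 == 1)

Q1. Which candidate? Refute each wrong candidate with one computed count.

A: A3 gives 5 transactions, not 4
B: A1 gives 2 transactions, not 1
C: all counts match (1,1,4)

Answer: C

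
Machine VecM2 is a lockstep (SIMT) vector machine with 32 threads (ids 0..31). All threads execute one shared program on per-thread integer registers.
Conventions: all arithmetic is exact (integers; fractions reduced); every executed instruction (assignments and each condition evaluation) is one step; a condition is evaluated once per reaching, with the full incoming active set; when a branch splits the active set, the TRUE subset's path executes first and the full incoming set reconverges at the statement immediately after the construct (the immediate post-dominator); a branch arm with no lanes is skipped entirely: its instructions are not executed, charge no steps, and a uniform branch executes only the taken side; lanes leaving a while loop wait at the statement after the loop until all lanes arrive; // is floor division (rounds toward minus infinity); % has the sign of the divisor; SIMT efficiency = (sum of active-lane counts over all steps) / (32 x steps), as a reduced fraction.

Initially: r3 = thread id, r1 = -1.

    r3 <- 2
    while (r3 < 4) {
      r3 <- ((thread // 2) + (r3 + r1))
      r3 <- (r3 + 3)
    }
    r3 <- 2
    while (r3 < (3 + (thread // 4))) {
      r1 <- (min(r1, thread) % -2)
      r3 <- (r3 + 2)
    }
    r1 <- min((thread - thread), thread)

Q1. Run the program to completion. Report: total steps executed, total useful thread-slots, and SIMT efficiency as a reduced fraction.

Answer: 20 steps, 496 useful, 31/40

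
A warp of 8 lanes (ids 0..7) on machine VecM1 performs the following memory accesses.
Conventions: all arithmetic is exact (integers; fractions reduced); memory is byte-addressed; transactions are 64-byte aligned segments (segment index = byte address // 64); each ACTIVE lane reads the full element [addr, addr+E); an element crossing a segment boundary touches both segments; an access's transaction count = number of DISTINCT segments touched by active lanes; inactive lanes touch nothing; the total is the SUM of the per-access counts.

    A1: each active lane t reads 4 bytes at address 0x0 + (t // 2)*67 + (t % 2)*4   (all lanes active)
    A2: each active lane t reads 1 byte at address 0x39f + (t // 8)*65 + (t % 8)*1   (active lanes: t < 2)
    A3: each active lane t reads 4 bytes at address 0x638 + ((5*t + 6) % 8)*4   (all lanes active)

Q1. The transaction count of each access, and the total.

A1: 4 transactions
A2: 1 transaction
A3: 2 transactions

Answer: 4,1,2; total 7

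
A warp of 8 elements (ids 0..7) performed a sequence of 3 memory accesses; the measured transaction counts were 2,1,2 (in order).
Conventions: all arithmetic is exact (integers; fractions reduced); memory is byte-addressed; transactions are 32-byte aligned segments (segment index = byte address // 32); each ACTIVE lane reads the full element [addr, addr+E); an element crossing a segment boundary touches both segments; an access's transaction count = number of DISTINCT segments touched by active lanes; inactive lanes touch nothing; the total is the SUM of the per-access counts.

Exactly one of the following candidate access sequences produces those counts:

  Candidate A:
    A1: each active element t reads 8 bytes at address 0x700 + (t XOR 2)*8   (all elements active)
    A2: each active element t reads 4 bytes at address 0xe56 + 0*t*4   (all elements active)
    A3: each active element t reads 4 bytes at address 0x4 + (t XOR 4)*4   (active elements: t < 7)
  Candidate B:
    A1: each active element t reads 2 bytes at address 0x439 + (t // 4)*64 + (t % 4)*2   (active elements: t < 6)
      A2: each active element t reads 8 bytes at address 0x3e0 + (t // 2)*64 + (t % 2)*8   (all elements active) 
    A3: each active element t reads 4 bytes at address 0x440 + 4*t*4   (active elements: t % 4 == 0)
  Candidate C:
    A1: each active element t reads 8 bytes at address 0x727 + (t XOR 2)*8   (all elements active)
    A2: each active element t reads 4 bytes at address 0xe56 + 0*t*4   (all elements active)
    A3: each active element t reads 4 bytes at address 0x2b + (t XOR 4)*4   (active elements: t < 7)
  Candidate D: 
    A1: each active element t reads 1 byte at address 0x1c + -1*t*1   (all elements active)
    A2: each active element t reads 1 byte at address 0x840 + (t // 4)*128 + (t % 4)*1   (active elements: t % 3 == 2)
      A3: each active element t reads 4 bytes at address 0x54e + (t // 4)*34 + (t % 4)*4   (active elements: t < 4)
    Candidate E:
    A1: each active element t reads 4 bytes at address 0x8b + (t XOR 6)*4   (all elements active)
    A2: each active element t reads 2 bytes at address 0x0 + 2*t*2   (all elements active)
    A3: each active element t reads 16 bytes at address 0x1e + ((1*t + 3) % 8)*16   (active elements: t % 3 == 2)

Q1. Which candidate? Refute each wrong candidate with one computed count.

B: A1 gives 3 transactions, not 2
C: A1 gives 3 transactions, not 2
D: A1 gives 1 transaction, not 2
E: A3 gives 3 transactions, not 2
A: all counts match (2,1,2)

Answer: A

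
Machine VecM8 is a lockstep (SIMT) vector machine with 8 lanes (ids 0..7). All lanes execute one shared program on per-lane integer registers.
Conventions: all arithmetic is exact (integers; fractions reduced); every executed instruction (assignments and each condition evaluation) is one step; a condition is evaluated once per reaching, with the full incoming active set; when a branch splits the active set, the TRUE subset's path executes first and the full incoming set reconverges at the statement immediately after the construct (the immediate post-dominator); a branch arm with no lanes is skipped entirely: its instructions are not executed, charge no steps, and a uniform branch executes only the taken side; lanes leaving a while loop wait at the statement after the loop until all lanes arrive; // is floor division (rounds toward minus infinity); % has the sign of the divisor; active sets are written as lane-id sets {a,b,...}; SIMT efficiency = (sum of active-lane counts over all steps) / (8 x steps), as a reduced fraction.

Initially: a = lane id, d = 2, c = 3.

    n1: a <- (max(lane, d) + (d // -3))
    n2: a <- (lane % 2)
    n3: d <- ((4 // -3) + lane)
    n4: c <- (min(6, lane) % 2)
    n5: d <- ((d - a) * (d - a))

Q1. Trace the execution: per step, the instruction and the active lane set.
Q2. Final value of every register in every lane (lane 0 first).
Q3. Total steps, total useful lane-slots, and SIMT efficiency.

step 0: a <- (max(lane, d) + (d // -3)) {0,1,2,3,4,5,6,7}
step 1: a <- (lane % 2)              {0,1,2,3,4,5,6,7}
step 2: d <- ((4 // -3) + lane)      {0,1,2,3,4,5,6,7}
step 3: c <- (min(6, lane) % 2)      {0,1,2,3,4,5,6,7}
step 4: d <- ((d - a) * (d - a))     {0,1,2,3,4,5,6,7}

Answer: 5 steps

a: 0,1,0,1,0,1,0,1
d: 4,4,0,0,4,4,16,16
c: 0,1,0,1,0,1,0,0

steps = 5; useful = 40; efficiency = 40/40 = 1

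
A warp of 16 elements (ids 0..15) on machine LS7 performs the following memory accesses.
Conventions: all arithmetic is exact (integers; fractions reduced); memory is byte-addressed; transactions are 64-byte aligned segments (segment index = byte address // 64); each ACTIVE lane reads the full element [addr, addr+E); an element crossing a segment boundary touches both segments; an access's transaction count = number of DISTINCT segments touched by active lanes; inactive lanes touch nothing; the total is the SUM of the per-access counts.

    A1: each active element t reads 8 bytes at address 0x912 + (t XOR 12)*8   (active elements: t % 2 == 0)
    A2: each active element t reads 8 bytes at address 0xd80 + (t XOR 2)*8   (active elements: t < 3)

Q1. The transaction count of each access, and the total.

A1: 3 transactions
A2: 1 transaction

Answer: 3,1; total 4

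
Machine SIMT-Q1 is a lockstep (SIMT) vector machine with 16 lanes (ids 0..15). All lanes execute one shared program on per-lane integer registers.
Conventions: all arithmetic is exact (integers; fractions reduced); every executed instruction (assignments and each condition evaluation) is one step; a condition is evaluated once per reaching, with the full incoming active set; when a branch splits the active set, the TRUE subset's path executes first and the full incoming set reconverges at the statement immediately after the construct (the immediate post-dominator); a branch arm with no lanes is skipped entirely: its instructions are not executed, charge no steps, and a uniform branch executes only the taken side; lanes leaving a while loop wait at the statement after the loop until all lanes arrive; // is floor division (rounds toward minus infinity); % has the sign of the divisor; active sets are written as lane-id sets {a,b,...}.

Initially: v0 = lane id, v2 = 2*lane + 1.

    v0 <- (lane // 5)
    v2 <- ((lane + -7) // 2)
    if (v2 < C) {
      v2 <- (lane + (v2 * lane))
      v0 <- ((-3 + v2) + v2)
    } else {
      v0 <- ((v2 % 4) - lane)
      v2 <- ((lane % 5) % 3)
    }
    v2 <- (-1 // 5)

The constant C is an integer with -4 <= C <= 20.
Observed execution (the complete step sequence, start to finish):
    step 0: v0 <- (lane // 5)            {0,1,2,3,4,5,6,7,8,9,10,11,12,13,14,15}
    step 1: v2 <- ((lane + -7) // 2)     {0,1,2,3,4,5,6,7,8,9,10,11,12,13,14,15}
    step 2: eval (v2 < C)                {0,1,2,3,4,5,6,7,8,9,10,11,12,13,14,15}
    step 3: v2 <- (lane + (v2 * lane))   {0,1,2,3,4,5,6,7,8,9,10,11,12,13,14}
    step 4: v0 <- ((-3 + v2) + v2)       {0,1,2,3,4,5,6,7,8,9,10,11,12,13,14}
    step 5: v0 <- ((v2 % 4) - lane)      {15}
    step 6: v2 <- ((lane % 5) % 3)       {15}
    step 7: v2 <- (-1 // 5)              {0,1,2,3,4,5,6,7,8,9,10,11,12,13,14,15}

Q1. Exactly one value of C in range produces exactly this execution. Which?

Answer: C = 4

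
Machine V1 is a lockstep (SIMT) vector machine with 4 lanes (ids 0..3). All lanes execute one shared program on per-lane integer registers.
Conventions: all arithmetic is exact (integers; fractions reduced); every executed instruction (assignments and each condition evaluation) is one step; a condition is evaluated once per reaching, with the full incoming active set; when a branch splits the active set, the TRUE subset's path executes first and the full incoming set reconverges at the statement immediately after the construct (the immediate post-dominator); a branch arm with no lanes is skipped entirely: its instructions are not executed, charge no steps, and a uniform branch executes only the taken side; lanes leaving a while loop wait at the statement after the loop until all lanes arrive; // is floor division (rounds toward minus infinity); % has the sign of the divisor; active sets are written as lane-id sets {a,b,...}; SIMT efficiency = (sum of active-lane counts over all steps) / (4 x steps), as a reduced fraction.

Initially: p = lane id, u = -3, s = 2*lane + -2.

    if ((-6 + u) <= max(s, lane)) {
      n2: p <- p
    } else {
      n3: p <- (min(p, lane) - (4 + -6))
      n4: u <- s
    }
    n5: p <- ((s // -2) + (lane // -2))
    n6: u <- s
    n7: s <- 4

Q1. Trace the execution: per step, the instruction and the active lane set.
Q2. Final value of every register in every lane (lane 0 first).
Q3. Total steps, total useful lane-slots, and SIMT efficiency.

step 0: eval ((-6 + u) <= max(s, lane)) {0,1,2,3}
step 1: p <- p                       {0,1,2,3}
step 2: p <- ((s // -2) + (lane // -2)) {0,1,2,3}
step 3: u <- s                       {0,1,2,3}
step 4: s <- 4                       {0,1,2,3}

Answer: 5 steps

p: 1,-1,-2,-4
u: -2,0,2,4
s: 4,4,4,4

steps = 5; useful = 20; efficiency = 20/20 = 1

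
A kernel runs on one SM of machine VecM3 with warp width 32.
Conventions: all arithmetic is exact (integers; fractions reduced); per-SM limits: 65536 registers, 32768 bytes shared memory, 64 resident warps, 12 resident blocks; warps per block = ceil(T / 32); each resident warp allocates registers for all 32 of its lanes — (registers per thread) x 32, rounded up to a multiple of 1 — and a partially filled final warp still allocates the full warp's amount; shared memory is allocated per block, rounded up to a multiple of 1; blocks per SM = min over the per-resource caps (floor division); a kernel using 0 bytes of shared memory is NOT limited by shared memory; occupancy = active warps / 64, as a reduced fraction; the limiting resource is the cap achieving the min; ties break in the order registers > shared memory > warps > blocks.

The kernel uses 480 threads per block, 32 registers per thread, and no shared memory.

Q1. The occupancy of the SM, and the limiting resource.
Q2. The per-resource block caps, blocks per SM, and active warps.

Answer: occupancy 15/16, limited by registers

registers: 4 blocks
shared memory: no limit (kernel uses none)
warps: 4 blocks
blocks: 12 blocks

Answer: 4 blocks, 60 active warps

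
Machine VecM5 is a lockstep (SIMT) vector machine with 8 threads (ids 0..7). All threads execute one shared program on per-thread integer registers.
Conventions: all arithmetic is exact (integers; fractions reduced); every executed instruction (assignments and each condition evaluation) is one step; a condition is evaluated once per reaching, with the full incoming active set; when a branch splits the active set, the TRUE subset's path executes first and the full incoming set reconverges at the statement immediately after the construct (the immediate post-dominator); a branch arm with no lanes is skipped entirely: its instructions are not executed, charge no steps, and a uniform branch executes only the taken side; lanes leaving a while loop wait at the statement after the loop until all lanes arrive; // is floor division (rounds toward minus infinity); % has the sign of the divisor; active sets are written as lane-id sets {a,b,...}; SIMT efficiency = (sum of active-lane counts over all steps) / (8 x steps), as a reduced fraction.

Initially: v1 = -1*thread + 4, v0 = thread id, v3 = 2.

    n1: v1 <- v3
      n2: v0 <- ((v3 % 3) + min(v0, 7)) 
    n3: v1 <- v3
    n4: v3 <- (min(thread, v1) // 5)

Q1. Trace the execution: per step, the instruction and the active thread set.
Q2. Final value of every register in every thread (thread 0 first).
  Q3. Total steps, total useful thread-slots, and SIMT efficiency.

step 0: v1 <- v3                     {0,1,2,3,4,5,6,7}
step 1: v0 <- ((v3 % 3) + min(v0, 7)) {0,1,2,3,4,5,6,7}
step 2: v1 <- v3                     {0,1,2,3,4,5,6,7}
step 3: v3 <- (min(thread, v1) // 5) {0,1,2,3,4,5,6,7}

Answer: 4 steps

v1: 2,2,2,2,2,2,2,2
v0: 2,3,4,5,6,7,8,9
v3: 0,0,0,0,0,0,0,0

steps = 4; useful = 32; efficiency = 32/32 = 1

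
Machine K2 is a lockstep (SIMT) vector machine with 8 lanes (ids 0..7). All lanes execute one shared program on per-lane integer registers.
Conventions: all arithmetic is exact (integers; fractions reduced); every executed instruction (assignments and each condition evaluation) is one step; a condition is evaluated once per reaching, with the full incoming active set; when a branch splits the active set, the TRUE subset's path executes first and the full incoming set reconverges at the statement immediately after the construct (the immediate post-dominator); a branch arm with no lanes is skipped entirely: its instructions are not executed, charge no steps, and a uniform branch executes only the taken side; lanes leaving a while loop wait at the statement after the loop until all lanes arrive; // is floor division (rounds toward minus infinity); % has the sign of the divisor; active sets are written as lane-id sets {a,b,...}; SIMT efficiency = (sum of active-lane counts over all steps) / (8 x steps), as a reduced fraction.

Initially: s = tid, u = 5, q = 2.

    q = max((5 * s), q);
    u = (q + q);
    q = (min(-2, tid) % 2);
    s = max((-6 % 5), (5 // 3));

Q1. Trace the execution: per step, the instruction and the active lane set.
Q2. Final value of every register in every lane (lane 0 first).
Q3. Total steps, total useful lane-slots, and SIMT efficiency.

step 0: q <- max((5 * s), q)         {0,1,2,3,4,5,6,7}
step 1: u <- (q + q)                 {0,1,2,3,4,5,6,7}
step 2: q <- (min(-2, tid) % 2)      {0,1,2,3,4,5,6,7}
step 3: s <- max((-6 % 5), (5 // 3)) {0,1,2,3,4,5,6,7}

Answer: 4 steps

s: 4,4,4,4,4,4,4,4
u: 4,10,20,30,40,50,60,70
q: 0,0,0,0,0,0,0,0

steps = 4; useful = 32; efficiency = 32/32 = 1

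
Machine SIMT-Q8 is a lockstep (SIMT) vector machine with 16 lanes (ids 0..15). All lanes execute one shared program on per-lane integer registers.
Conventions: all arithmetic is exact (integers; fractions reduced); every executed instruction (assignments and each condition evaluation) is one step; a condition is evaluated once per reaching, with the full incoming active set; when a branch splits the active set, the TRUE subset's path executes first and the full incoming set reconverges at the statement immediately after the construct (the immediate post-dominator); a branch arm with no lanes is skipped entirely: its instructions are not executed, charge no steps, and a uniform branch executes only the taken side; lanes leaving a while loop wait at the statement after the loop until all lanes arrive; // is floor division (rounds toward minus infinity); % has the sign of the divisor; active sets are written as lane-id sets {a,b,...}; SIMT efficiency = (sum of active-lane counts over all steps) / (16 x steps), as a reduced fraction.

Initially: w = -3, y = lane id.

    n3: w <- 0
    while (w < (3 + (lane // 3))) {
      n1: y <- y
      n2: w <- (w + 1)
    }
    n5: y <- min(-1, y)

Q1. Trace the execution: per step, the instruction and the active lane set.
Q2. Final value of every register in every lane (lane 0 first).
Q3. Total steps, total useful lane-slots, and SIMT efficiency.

step 0: w <- 0                       {0,1,2,3,4,5,6,7,8,9,10,11,12,13,14,15}
step 1: eval (w < (3 + (lane // 3))) {0,1,2,3,4,5,6,7,8,9,10,11,12,13,14,15}
step 2: y <- y                       {0,1,2,3,4,5,6,7,8,9,10,11,12,13,14,15}
step 3: w <- (w + 1)                 {0,1,2,3,4,5,6,7,8,9,10,11,12,13,14,15}
step 4: eval (w < (3 + (lane // 3))) {0,1,2,3,4,5,6,7,8,9,10,11,12,13,14,15}
step 5: y <- y                       {0,1,2,3,4,5,6,7,8,9,10,11,12,13,14,15}
step 6: w <- (w + 1)                 {0,1,2,3,4,5,6,7,8,9,10,11,12,13,14,15}
step 7: eval (w < (3 + (lane // 3))) {0,1,2,3,4,5,6,7,8,9,10,11,12,13,14,15}
step 8: y <- y                       {0,1,2,3,4,5,6,7,8,9,10,11,12,13,14,15}
step 9: w <- (w + 1)                 {0,1,2,3,4,5,6,7,8,9,10,11,12,13,14,15}
step 10: eval (w < (3 + (lane // 3))) {0,1,2,3,4,5,6,7,8,9,10,11,12,13,14,15}
step 11: y <- y                       {3,4,5,6,7,8,9,10,11,12,13,14,15}
step 12: w <- (w + 1)                 {3,4,5,6,7,8,9,10,11,12,13,14,15}
step 13: eval (w < (3 + (lane // 3))) {3,4,5,6,7,8,9,10,11,12,13,14,15}
step 14: y <- y                       {6,7,8,9,10,11,12,13,14,15}
step 15: w <- (w + 1)                 {6,7,8,9,10,11,12,13,14,15}
step 16: eval (w < (3 + (lane // 3))) {6,7,8,9,10,11,12,13,14,15}
step 17: y <- y                       {9,10,11,12,13,14,15}
step 18: w <- (w + 1)                 {9,10,11,12,13,14,15}
step 19: eval (w < (3 + (lane // 3))) {9,10,11,12,13,14,15}
step 20: y <- y                       {12,13,14,15}
step 21: w <- (w + 1)                 {12,13,14,15}
step 22: eval (w < (3 + (lane // 3))) {12,13,14,15}
step 23: y <- y                       {15}
step 24: w <- (w + 1)                 {15}
step 25: eval (w < (3 + (lane // 3))) {15}
step 26: y <- min(-1, y)              {0,1,2,3,4,5,6,7,8,9,10,11,12,13,14,15}

Answer: 27 steps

w: 3,3,3,4,4,4,5,5,5,6,6,6,7,7,7,8
y: -1,-1,-1,-1,-1,-1,-1,-1,-1,-1,-1,-1,-1,-1,-1,-1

steps = 27; useful = 297; efficiency = 297/432 = 11/16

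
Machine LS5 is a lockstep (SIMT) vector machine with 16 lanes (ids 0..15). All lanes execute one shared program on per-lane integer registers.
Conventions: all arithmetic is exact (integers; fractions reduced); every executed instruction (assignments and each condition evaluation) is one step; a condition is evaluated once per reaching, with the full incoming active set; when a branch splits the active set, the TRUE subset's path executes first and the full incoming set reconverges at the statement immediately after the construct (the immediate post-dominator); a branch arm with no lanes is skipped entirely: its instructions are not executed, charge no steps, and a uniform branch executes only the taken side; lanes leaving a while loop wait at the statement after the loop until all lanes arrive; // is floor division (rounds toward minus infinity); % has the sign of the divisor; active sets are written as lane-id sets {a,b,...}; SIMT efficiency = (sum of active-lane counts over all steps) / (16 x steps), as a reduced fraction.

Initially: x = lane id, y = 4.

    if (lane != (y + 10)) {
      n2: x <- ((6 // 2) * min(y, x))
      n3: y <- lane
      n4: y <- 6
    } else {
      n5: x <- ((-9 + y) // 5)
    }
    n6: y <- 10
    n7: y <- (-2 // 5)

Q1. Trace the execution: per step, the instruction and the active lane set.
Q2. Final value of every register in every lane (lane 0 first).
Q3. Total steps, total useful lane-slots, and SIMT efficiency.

step 0: eval (lane != (y + 10))      {0,1,2,3,4,5,6,7,8,9,10,11,12,13,14,15}
step 1: x <- ((6 // 2) * min(y, x))  {0,1,2,3,4,5,6,7,8,9,10,11,12,13,15}
step 2: y <- lane                    {0,1,2,3,4,5,6,7,8,9,10,11,12,13,15}
step 3: y <- 6                       {0,1,2,3,4,5,6,7,8,9,10,11,12,13,15}
step 4: x <- ((-9 + y) // 5)         {14}
step 5: y <- 10                      {0,1,2,3,4,5,6,7,8,9,10,11,12,13,14,15}
step 6: y <- (-2 // 5)               {0,1,2,3,4,5,6,7,8,9,10,11,12,13,14,15}

Answer: 7 steps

x: 0,3,6,9,12,12,12,12,12,12,12,12,12,12,-1,12
y: -1,-1,-1,-1,-1,-1,-1,-1,-1,-1,-1,-1,-1,-1,-1,-1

steps = 7; useful = 94; efficiency = 94/112 = 47/56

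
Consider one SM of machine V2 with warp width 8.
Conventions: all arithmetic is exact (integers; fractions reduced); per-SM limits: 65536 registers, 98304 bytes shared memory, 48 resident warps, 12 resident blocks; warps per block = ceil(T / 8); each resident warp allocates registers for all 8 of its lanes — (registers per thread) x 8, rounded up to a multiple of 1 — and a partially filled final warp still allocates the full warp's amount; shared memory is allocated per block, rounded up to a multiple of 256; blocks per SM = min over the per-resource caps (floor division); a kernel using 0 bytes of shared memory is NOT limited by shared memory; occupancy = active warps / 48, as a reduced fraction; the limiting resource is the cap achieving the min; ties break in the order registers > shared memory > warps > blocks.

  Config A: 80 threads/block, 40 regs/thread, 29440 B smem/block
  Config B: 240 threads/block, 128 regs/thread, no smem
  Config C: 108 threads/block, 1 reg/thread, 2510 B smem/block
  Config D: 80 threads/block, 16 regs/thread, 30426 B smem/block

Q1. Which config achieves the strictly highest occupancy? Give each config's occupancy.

occupancies: A 5/8, B 5/8, C 7/8, D 5/8

Answer: C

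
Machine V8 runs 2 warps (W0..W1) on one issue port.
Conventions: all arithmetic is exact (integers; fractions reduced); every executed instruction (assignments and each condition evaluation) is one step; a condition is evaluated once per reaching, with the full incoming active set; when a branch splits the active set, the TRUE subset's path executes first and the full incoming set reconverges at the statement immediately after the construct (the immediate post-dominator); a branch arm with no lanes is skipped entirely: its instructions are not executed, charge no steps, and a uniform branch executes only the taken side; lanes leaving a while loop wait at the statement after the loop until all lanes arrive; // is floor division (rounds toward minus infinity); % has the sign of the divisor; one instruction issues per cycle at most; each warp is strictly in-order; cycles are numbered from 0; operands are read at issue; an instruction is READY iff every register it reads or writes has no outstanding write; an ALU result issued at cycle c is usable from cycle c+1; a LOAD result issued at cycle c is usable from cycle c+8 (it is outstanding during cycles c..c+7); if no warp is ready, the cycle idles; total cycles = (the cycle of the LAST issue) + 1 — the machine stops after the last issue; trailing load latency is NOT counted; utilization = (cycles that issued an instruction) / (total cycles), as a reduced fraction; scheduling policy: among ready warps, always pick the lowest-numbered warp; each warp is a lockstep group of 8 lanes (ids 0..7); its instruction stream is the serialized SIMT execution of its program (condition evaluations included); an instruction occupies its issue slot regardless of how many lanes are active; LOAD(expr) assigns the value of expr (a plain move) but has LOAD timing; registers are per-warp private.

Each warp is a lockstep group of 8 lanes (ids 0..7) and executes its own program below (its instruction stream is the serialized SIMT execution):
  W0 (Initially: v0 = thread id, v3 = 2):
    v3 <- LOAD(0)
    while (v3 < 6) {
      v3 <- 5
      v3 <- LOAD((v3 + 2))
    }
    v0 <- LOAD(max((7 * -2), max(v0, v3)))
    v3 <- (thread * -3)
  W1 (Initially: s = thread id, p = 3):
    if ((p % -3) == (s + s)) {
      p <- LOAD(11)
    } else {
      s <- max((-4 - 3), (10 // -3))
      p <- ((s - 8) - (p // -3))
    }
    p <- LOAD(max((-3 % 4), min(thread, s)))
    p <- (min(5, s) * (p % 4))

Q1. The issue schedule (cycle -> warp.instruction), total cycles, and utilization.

cycle 0: W0.I0
cycle 1: W1.I0
cycle 2: W1.I1
cycle 3: W1.I2
cycle 4: idle
cycle 5: idle
cycle 6: idle
cycle 7: idle
cycle 8: W0.I1
cycle 9: W0.I2
cycle 10: W0.I3
cycle 11: W1.I3
cycle 12: W1.I4
cycle 13: idle
cycle 14: idle
cycle 15: idle
cycle 16: idle
cycle 17: idle
cycle 18: W0.I4
cycle 19: W0.I5
cycle 20: W0.I6
cycle 21: W1.I5

Answer: 22 cycles, utilization 13/22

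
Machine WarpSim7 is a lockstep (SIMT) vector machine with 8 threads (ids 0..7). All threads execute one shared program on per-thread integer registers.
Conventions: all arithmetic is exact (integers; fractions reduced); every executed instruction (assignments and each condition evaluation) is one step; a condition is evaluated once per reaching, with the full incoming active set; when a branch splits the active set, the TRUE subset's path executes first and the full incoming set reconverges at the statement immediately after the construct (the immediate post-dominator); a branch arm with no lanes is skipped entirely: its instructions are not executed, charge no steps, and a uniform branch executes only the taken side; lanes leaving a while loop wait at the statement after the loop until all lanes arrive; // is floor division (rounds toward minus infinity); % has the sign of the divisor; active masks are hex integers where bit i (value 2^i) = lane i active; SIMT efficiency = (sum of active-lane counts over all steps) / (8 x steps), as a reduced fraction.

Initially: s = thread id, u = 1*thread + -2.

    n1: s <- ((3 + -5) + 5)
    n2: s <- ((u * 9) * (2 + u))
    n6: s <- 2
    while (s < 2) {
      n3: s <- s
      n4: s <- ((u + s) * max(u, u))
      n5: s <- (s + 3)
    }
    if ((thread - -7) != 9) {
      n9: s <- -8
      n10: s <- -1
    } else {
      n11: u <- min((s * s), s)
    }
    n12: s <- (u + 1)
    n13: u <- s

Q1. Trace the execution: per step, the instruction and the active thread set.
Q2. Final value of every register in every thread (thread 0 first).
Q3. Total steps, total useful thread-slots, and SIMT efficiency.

step 0: s <- ((3 + -5) + 5)          0xff
step 1: s <- ((u * 9) * (2 + u))     0xff
step 2: s <- 2                       0xff
step 3: eval (s < 2)                 0xff
step 4: eval ((thread - -7) != 9)    0xff
step 5: s <- -8                      0xfb
step 6: s <- -1                      0xfb
step 7: u <- min((s * s), s)         0x04
step 8: s <- (u + 1)                 0xff
step 9: u <- s                       0xff

Answer: 10 steps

s: -1,0,3,2,3,4,5,6
u: -1,0,3,2,3,4,5,6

steps = 10; useful = 71; efficiency = 71/80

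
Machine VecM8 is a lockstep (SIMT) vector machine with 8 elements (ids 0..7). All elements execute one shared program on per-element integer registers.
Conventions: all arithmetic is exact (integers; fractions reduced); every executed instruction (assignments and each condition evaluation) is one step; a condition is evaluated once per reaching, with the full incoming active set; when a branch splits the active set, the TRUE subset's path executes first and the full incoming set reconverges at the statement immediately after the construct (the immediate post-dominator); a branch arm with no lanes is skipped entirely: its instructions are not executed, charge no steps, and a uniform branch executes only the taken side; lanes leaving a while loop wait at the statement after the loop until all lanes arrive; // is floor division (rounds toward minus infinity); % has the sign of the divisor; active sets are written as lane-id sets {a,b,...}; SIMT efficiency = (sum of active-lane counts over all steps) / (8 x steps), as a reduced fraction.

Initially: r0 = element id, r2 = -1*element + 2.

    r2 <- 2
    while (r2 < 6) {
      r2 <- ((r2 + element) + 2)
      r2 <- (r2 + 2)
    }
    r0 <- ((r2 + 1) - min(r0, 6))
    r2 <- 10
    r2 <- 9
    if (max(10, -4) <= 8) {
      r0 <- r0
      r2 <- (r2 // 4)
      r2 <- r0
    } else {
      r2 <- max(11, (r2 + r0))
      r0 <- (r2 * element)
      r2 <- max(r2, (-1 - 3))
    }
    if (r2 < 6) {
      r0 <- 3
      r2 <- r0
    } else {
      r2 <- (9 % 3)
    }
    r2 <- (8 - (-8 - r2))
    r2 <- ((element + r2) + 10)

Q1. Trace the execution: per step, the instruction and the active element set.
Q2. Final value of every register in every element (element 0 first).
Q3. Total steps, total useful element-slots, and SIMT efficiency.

step 0: r2 <- 2                      {0,1,2,3,4,5,6,7}
step 1: eval (r2 < 6)                {0,1,2,3,4,5,6,7}
step 2: r2 <- ((r2 + element) + 2)   {0,1,2,3,4,5,6,7}
step 3: r2 <- (r2 + 2)               {0,1,2,3,4,5,6,7}
step 4: eval (r2 < 6)                {0,1,2,3,4,5,6,7}
step 5: r0 <- ((r2 + 1) - min(r0, 6)) {0,1,2,3,4,5,6,7}
step 6: r2 <- 10                     {0,1,2,3,4,5,6,7}
step 7: r2 <- 9                      {0,1,2,3,4,5,6,7}
step 8: eval (max(10, -4) <= 8)      {0,1,2,3,4,5,6,7}
step 9: r2 <- max(11, (r2 + r0))     {0,1,2,3,4,5,6,7}
step 10: r0 <- (r2 * element)         {0,1,2,3,4,5,6,7}
step 11: r2 <- max(r2, (-1 - 3))      {0,1,2,3,4,5,6,7}
step 12: eval (r2 < 6)                {0,1,2,3,4,5,6,7}
step 13: r2 <- (9 % 3)                {0,1,2,3,4,5,6,7}
step 14: r2 <- (8 - (-8 - r2))        {0,1,2,3,4,5,6,7}
step 15: r2 <- ((element + r2) + 10)  {0,1,2,3,4,5,6,7}

Answer: 16 steps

r0: 0,16,32,48,64,80,96,119
r2: 26,27,28,29,30,31,32,33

steps = 16; useful = 128; efficiency = 128/128 = 1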